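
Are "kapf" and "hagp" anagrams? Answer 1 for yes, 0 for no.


Strings: "kapf", "hagp"
Sorted first:  afkp
Sorted second: aghp
Differ at position 1: 'f' vs 'g' => not anagrams

0


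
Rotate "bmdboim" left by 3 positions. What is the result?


Input: "bmdboim", rotate left by 3
First 3 characters: "bmd"
Remaining characters: "boim"
Concatenate remaining + first: "boim" + "bmd" = "boimbmd"

boimbmd


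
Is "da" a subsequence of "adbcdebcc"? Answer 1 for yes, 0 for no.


Check if "da" is a subsequence of "adbcdebcc"
Greedy scan:
  Position 0 ('a'): no match needed
  Position 1 ('d'): matches sub[0] = 'd'
  Position 2 ('b'): no match needed
  Position 3 ('c'): no match needed
  Position 4 ('d'): no match needed
  Position 5 ('e'): no match needed
  Position 6 ('b'): no match needed
  Position 7 ('c'): no match needed
  Position 8 ('c'): no match needed
Only matched 1/2 characters => not a subsequence

0


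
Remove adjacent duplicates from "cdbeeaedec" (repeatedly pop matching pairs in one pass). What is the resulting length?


Input: cdbeeaedec
Stack-based adjacent duplicate removal:
  Read 'c': push. Stack: c
  Read 'd': push. Stack: cd
  Read 'b': push. Stack: cdb
  Read 'e': push. Stack: cdbe
  Read 'e': matches stack top 'e' => pop. Stack: cdb
  Read 'a': push. Stack: cdba
  Read 'e': push. Stack: cdbae
  Read 'd': push. Stack: cdbaed
  Read 'e': push. Stack: cdbaede
  Read 'c': push. Stack: cdbaedec
Final stack: "cdbaedec" (length 8)

8


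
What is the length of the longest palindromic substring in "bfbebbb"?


Input: "bfbebbb"
Checking substrings for palindromes:
  [0:3] "bfb" (len 3) => palindrome
  [2:5] "beb" (len 3) => palindrome
  [4:7] "bbb" (len 3) => palindrome
  [4:6] "bb" (len 2) => palindrome
  [5:7] "bb" (len 2) => palindrome
Longest palindromic substring: "bfb" with length 3

3


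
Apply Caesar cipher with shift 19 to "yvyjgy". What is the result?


Caesar cipher: shift "yvyjgy" by 19
  'y' (pos 24) + 19 = pos 17 = 'r'
  'v' (pos 21) + 19 = pos 14 = 'o'
  'y' (pos 24) + 19 = pos 17 = 'r'
  'j' (pos 9) + 19 = pos 2 = 'c'
  'g' (pos 6) + 19 = pos 25 = 'z'
  'y' (pos 24) + 19 = pos 17 = 'r'
Result: rorczr

rorczr


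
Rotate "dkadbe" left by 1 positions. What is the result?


Input: "dkadbe", rotate left by 1
First 1 characters: "d"
Remaining characters: "kadbe"
Concatenate remaining + first: "kadbe" + "d" = "kadbed"

kadbed


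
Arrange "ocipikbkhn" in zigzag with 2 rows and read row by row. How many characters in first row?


Zigzag "ocipikbkhn" into 2 rows:
Placing characters:
  'o' => row 0
  'c' => row 1
  'i' => row 0
  'p' => row 1
  'i' => row 0
  'k' => row 1
  'b' => row 0
  'k' => row 1
  'h' => row 0
  'n' => row 1
Rows:
  Row 0: "oiibh"
  Row 1: "cpkkn"
First row length: 5

5


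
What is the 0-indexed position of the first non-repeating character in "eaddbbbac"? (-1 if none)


Input: eaddbbbac
Character frequencies:
  'a': 2
  'b': 3
  'c': 1
  'd': 2
  'e': 1
Scanning left to right for freq == 1:
  Position 0 ('e'): unique! => answer = 0

0


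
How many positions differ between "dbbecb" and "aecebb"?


Comparing "dbbecb" and "aecebb" position by position:
  Position 0: 'd' vs 'a' => DIFFER
  Position 1: 'b' vs 'e' => DIFFER
  Position 2: 'b' vs 'c' => DIFFER
  Position 3: 'e' vs 'e' => same
  Position 4: 'c' vs 'b' => DIFFER
  Position 5: 'b' vs 'b' => same
Positions that differ: 4

4


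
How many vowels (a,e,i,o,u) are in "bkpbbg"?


Input: bkpbbg
Checking each character:
  'b' at position 0: consonant
  'k' at position 1: consonant
  'p' at position 2: consonant
  'b' at position 3: consonant
  'b' at position 4: consonant
  'g' at position 5: consonant
Total vowels: 0

0


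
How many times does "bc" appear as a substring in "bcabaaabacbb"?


Searching for "bc" in "bcabaaabacbb"
Scanning each position:
  Position 0: "bc" => MATCH
  Position 1: "ca" => no
  Position 2: "ab" => no
  Position 3: "ba" => no
  Position 4: "aa" => no
  Position 5: "aa" => no
  Position 6: "ab" => no
  Position 7: "ba" => no
  Position 8: "ac" => no
  Position 9: "cb" => no
  Position 10: "bb" => no
Total occurrences: 1

1


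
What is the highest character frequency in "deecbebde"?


Input: deecbebde
Character counts:
  'b': 2
  'c': 1
  'd': 2
  'e': 4
Maximum frequency: 4

4


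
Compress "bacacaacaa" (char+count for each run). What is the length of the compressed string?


Input: bacacaacaa
Runs:
  'b' x 1 => "b1"
  'a' x 1 => "a1"
  'c' x 1 => "c1"
  'a' x 1 => "a1"
  'c' x 1 => "c1"
  'a' x 2 => "a2"
  'c' x 1 => "c1"
  'a' x 2 => "a2"
Compressed: "b1a1c1a1c1a2c1a2"
Compressed length: 16

16


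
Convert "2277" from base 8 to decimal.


Input: "2277" in base 8
Positional expansion:
  Digit '2' (value 2) x 8^3 = 1024
  Digit '2' (value 2) x 8^2 = 128
  Digit '7' (value 7) x 8^1 = 56
  Digit '7' (value 7) x 8^0 = 7
Sum = 1215

1215


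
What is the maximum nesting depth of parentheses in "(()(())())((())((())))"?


Input: "(()(())())((())((())))"
Tracking depth:
  Position 0 '(': depth becomes 1
  Position 1 '(': depth becomes 2
  Position 2 ')': depth becomes 1
  Position 3 '(': depth becomes 2
  Position 4 '(': depth becomes 3
  Position 5 ')': depth becomes 2
  Position 6 ')': depth becomes 1
  Position 7 '(': depth becomes 2
  Position 8 ')': depth becomes 1
  Position 9 ')': depth becomes 0
  Position 10 '(': depth becomes 1
  Position 11 '(': depth becomes 2
  Position 12 '(': depth becomes 3
  Position 13 ')': depth becomes 2
  Position 14 ')': depth becomes 1
  Position 15 '(': depth becomes 2
  Position 16 '(': depth becomes 3
  Position 17 '(': depth becomes 4
  Position 18 ')': depth becomes 3
  Position 19 ')': depth becomes 2
  Position 20 ')': depth becomes 1
  Position 21 ')': depth becomes 0
Maximum depth reached: 4

4


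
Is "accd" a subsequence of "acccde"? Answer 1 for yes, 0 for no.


Check if "accd" is a subsequence of "acccde"
Greedy scan:
  Position 0 ('a'): matches sub[0] = 'a'
  Position 1 ('c'): matches sub[1] = 'c'
  Position 2 ('c'): matches sub[2] = 'c'
  Position 3 ('c'): no match needed
  Position 4 ('d'): matches sub[3] = 'd'
  Position 5 ('e'): no match needed
All 4 characters matched => is a subsequence

1


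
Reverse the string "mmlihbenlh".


Input: mmlihbenlh
Reading characters right to left:
  Position 9: 'h'
  Position 8: 'l'
  Position 7: 'n'
  Position 6: 'e'
  Position 5: 'b'
  Position 4: 'h'
  Position 3: 'i'
  Position 2: 'l'
  Position 1: 'm'
  Position 0: 'm'
Reversed: hlnebhilmm

hlnebhilmm


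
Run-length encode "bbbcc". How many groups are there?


Input: bbbcc
Scanning for consecutive runs:
  Group 1: 'b' x 3 (positions 0-2)
  Group 2: 'c' x 2 (positions 3-4)
Total groups: 2

2


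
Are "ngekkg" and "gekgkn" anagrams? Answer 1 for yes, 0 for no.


Strings: "ngekkg", "gekgkn"
Sorted first:  eggkkn
Sorted second: eggkkn
Sorted forms match => anagrams

1


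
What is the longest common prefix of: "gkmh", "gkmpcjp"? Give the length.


Words: gkmh, gkmpcjp
  Position 0: all 'g' => match
  Position 1: all 'k' => match
  Position 2: all 'm' => match
  Position 3: ('h', 'p') => mismatch, stop
LCP = "gkm" (length 3)

3


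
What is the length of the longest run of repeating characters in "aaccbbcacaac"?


Input: "aaccbbcacaac"
Scanning for longest run:
  Position 1 ('a'): continues run of 'a', length=2
  Position 2 ('c'): new char, reset run to 1
  Position 3 ('c'): continues run of 'c', length=2
  Position 4 ('b'): new char, reset run to 1
  Position 5 ('b'): continues run of 'b', length=2
  Position 6 ('c'): new char, reset run to 1
  Position 7 ('a'): new char, reset run to 1
  Position 8 ('c'): new char, reset run to 1
  Position 9 ('a'): new char, reset run to 1
  Position 10 ('a'): continues run of 'a', length=2
  Position 11 ('c'): new char, reset run to 1
Longest run: 'a' with length 2

2


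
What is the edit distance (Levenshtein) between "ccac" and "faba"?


Computing edit distance: "ccac" -> "faba"
DP table:
           f    a    b    a
      0    1    2    3    4
  c   1    1    2    3    4
  c   2    2    2    3    4
  a   3    3    2    3    3
  c   4    4    3    3    4
Edit distance = dp[4][4] = 4

4


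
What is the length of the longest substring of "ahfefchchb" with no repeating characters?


Input: "ahfefchchb"
Sliding window (track last position of each char):
  Position 0 ('a'): window [0,0] length 1 -- new best
  Position 1 ('h'): window [0,1] length 2 -- new best
  Position 2 ('f'): window [0,2] length 3 -- new best
  Position 3 ('e'): window [0,3] length 4 -- new best
  Position 4 ('f'): repeat (last at 2), move window start to 3
  Position 4 ('f'): window [3,4] length 2
  Position 5 ('c'): window [3,5] length 3
  Position 6 ('h'): window [3,6] length 4
  Position 7 ('c'): repeat (last at 5), move window start to 6
  Position 7 ('c'): window [6,7] length 2
  Position 8 ('h'): repeat (last at 6), move window start to 7
  Position 8 ('h'): window [7,8] length 2
  Position 9 ('b'): window [7,9] length 3
Longest substring with no repeats: "ahfe" with length 4

4


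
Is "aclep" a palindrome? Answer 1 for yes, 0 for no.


Input: aclep
Reversed: pelca
  Compare pos 0 ('a') with pos 4 ('p'): MISMATCH
  Compare pos 1 ('c') with pos 3 ('e'): MISMATCH
Result: not a palindrome

0


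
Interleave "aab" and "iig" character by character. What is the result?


Interleaving "aab" and "iig":
  Position 0: 'a' from first, 'i' from second => "ai"
  Position 1: 'a' from first, 'i' from second => "ai"
  Position 2: 'b' from first, 'g' from second => "bg"
Result: aiaibg

aiaibg


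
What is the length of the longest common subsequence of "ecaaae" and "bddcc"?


LCS of "ecaaae" and "bddcc"
DP table:
           b    d    d    c    c
      0    0    0    0    0    0
  e   0    0    0    0    0    0
  c   0    0    0    0    1    1
  a   0    0    0    0    1    1
  a   0    0    0    0    1    1
  a   0    0    0    0    1    1
  e   0    0    0    0    1    1
LCS length = dp[6][5] = 1

1


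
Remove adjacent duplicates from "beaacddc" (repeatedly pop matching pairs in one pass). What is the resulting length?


Input: beaacddc
Stack-based adjacent duplicate removal:
  Read 'b': push. Stack: b
  Read 'e': push. Stack: be
  Read 'a': push. Stack: bea
  Read 'a': matches stack top 'a' => pop. Stack: be
  Read 'c': push. Stack: bec
  Read 'd': push. Stack: becd
  Read 'd': matches stack top 'd' => pop. Stack: bec
  Read 'c': matches stack top 'c' => pop. Stack: be
Final stack: "be" (length 2)

2


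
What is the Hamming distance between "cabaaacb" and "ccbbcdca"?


Comparing "cabaaacb" and "ccbbcdca" position by position:
  Position 0: 'c' vs 'c' => same
  Position 1: 'a' vs 'c' => differ
  Position 2: 'b' vs 'b' => same
  Position 3: 'a' vs 'b' => differ
  Position 4: 'a' vs 'c' => differ
  Position 5: 'a' vs 'd' => differ
  Position 6: 'c' vs 'c' => same
  Position 7: 'b' vs 'a' => differ
Total differences (Hamming distance): 5

5


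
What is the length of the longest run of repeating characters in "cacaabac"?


Input: "cacaabac"
Scanning for longest run:
  Position 1 ('a'): new char, reset run to 1
  Position 2 ('c'): new char, reset run to 1
  Position 3 ('a'): new char, reset run to 1
  Position 4 ('a'): continues run of 'a', length=2
  Position 5 ('b'): new char, reset run to 1
  Position 6 ('a'): new char, reset run to 1
  Position 7 ('c'): new char, reset run to 1
Longest run: 'a' with length 2

2


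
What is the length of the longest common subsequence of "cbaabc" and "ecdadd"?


LCS of "cbaabc" and "ecdadd"
DP table:
           e    c    d    a    d    d
      0    0    0    0    0    0    0
  c   0    0    1    1    1    1    1
  b   0    0    1    1    1    1    1
  a   0    0    1    1    2    2    2
  a   0    0    1    1    2    2    2
  b   0    0    1    1    2    2    2
  c   0    0    1    1    2    2    2
LCS length = dp[6][6] = 2

2


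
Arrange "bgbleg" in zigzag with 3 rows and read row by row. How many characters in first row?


Zigzag "bgbleg" into 3 rows:
Placing characters:
  'b' => row 0
  'g' => row 1
  'b' => row 2
  'l' => row 1
  'e' => row 0
  'g' => row 1
Rows:
  Row 0: "be"
  Row 1: "glg"
  Row 2: "b"
First row length: 2

2


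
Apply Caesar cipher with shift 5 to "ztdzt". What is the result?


Caesar cipher: shift "ztdzt" by 5
  'z' (pos 25) + 5 = pos 4 = 'e'
  't' (pos 19) + 5 = pos 24 = 'y'
  'd' (pos 3) + 5 = pos 8 = 'i'
  'z' (pos 25) + 5 = pos 4 = 'e'
  't' (pos 19) + 5 = pos 24 = 'y'
Result: eyiey

eyiey


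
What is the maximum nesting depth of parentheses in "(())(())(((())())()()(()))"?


Input: "(())(())(((())())()()(()))"
Tracking depth:
  Position 0 '(': depth becomes 1
  Position 1 '(': depth becomes 2
  Position 2 ')': depth becomes 1
  Position 3 ')': depth becomes 0
  Position 4 '(': depth becomes 1
  Position 5 '(': depth becomes 2
  Position 6 ')': depth becomes 1
  Position 7 ')': depth becomes 0
  Position 8 '(': depth becomes 1
  Position 9 '(': depth becomes 2
  Position 10 '(': depth becomes 3
  Position 11 '(': depth becomes 4
  Position 12 ')': depth becomes 3
  Position 13 ')': depth becomes 2
  Position 14 '(': depth becomes 3
  Position 15 ')': depth becomes 2
  Position 16 ')': depth becomes 1
  Position 17 '(': depth becomes 2
  Position 18 ')': depth becomes 1
  Position 19 '(': depth becomes 2
  Position 20 ')': depth becomes 1
  Position 21 '(': depth becomes 2
  Position 22 '(': depth becomes 3
  Position 23 ')': depth becomes 2
  Position 24 ')': depth becomes 1
  Position 25 ')': depth becomes 0
Maximum depth reached: 4

4


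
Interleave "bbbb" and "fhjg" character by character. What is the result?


Interleaving "bbbb" and "fhjg":
  Position 0: 'b' from first, 'f' from second => "bf"
  Position 1: 'b' from first, 'h' from second => "bh"
  Position 2: 'b' from first, 'j' from second => "bj"
  Position 3: 'b' from first, 'g' from second => "bg"
Result: bfbhbjbg

bfbhbjbg


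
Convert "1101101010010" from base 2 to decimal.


Input: "1101101010010" in base 2
Positional expansion:
  Digit '1' (value 1) x 2^12 = 4096
  Digit '1' (value 1) x 2^11 = 2048
  Digit '0' (value 0) x 2^10 = 0
  Digit '1' (value 1) x 2^9 = 512
  Digit '1' (value 1) x 2^8 = 256
  Digit '0' (value 0) x 2^7 = 0
  Digit '1' (value 1) x 2^6 = 64
  Digit '0' (value 0) x 2^5 = 0
  Digit '1' (value 1) x 2^4 = 16
  Digit '0' (value 0) x 2^3 = 0
  Digit '0' (value 0) x 2^2 = 0
  Digit '1' (value 1) x 2^1 = 2
  Digit '0' (value 0) x 2^0 = 0
Sum = 6994

6994


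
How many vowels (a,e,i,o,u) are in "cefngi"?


Input: cefngi
Checking each character:
  'c' at position 0: consonant
  'e' at position 1: vowel (running total: 1)
  'f' at position 2: consonant
  'n' at position 3: consonant
  'g' at position 4: consonant
  'i' at position 5: vowel (running total: 2)
Total vowels: 2

2


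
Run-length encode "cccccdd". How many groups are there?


Input: cccccdd
Scanning for consecutive runs:
  Group 1: 'c' x 5 (positions 0-4)
  Group 2: 'd' x 2 (positions 5-6)
Total groups: 2

2


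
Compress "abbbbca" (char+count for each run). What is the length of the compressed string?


Input: abbbbca
Runs:
  'a' x 1 => "a1"
  'b' x 4 => "b4"
  'c' x 1 => "c1"
  'a' x 1 => "a1"
Compressed: "a1b4c1a1"
Compressed length: 8

8


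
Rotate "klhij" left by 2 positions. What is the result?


Input: "klhij", rotate left by 2
First 2 characters: "kl"
Remaining characters: "hij"
Concatenate remaining + first: "hij" + "kl" = "hijkl"

hijkl


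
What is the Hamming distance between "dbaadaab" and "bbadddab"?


Comparing "dbaadaab" and "bbadddab" position by position:
  Position 0: 'd' vs 'b' => differ
  Position 1: 'b' vs 'b' => same
  Position 2: 'a' vs 'a' => same
  Position 3: 'a' vs 'd' => differ
  Position 4: 'd' vs 'd' => same
  Position 5: 'a' vs 'd' => differ
  Position 6: 'a' vs 'a' => same
  Position 7: 'b' vs 'b' => same
Total differences (Hamming distance): 3

3


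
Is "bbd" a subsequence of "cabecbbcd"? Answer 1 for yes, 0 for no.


Check if "bbd" is a subsequence of "cabecbbcd"
Greedy scan:
  Position 0 ('c'): no match needed
  Position 1 ('a'): no match needed
  Position 2 ('b'): matches sub[0] = 'b'
  Position 3 ('e'): no match needed
  Position 4 ('c'): no match needed
  Position 5 ('b'): matches sub[1] = 'b'
  Position 6 ('b'): no match needed
  Position 7 ('c'): no match needed
  Position 8 ('d'): matches sub[2] = 'd'
All 3 characters matched => is a subsequence

1


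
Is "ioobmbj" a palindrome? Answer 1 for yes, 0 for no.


Input: ioobmbj
Reversed: jbmbooi
  Compare pos 0 ('i') with pos 6 ('j'): MISMATCH
  Compare pos 1 ('o') with pos 5 ('b'): MISMATCH
  Compare pos 2 ('o') with pos 4 ('m'): MISMATCH
Result: not a palindrome

0


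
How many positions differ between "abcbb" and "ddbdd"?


Comparing "abcbb" and "ddbdd" position by position:
  Position 0: 'a' vs 'd' => DIFFER
  Position 1: 'b' vs 'd' => DIFFER
  Position 2: 'c' vs 'b' => DIFFER
  Position 3: 'b' vs 'd' => DIFFER
  Position 4: 'b' vs 'd' => DIFFER
Positions that differ: 5

5


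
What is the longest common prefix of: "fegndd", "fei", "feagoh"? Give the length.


Words: fegndd, fei, feagoh
  Position 0: all 'f' => match
  Position 1: all 'e' => match
  Position 2: ('g', 'i', 'a') => mismatch, stop
LCP = "fe" (length 2)

2


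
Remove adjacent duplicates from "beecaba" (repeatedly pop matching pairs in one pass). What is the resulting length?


Input: beecaba
Stack-based adjacent duplicate removal:
  Read 'b': push. Stack: b
  Read 'e': push. Stack: be
  Read 'e': matches stack top 'e' => pop. Stack: b
  Read 'c': push. Stack: bc
  Read 'a': push. Stack: bca
  Read 'b': push. Stack: bcab
  Read 'a': push. Stack: bcaba
Final stack: "bcaba" (length 5)

5


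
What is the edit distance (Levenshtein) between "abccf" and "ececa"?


Computing edit distance: "abccf" -> "ececa"
DP table:
           e    c    e    c    a
      0    1    2    3    4    5
  a   1    1    2    3    4    4
  b   2    2    2    3    4    5
  c   3    3    2    3    3    4
  c   4    4    3    3    3    4
  f   5    5    4    4    4    4
Edit distance = dp[5][5] = 4

4


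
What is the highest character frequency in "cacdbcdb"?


Input: cacdbcdb
Character counts:
  'a': 1
  'b': 2
  'c': 3
  'd': 2
Maximum frequency: 3

3


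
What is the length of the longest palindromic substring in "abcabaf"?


Input: "abcabaf"
Checking substrings for palindromes:
  [3:6] "aba" (len 3) => palindrome
Longest palindromic substring: "aba" with length 3

3


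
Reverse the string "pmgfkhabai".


Input: pmgfkhabai
Reading characters right to left:
  Position 9: 'i'
  Position 8: 'a'
  Position 7: 'b'
  Position 6: 'a'
  Position 5: 'h'
  Position 4: 'k'
  Position 3: 'f'
  Position 2: 'g'
  Position 1: 'm'
  Position 0: 'p'
Reversed: iabahkfgmp

iabahkfgmp


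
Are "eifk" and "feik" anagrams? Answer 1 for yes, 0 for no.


Strings: "eifk", "feik"
Sorted first:  efik
Sorted second: efik
Sorted forms match => anagrams

1


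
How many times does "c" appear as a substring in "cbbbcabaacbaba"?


Searching for "c" in "cbbbcabaacbaba"
Scanning each position:
  Position 0: "c" => MATCH
  Position 1: "b" => no
  Position 2: "b" => no
  Position 3: "b" => no
  Position 4: "c" => MATCH
  Position 5: "a" => no
  Position 6: "b" => no
  Position 7: "a" => no
  Position 8: "a" => no
  Position 9: "c" => MATCH
  Position 10: "b" => no
  Position 11: "a" => no
  Position 12: "b" => no
  Position 13: "a" => no
Total occurrences: 3

3


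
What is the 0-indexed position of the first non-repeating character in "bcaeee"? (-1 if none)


Input: bcaeee
Character frequencies:
  'a': 1
  'b': 1
  'c': 1
  'e': 3
Scanning left to right for freq == 1:
  Position 0 ('b'): unique! => answer = 0

0


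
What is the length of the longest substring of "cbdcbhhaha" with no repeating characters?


Input: "cbdcbhhaha"
Sliding window (track last position of each char):
  Position 0 ('c'): window [0,0] length 1 -- new best
  Position 1 ('b'): window [0,1] length 2 -- new best
  Position 2 ('d'): window [0,2] length 3 -- new best
  Position 3 ('c'): repeat (last at 0), move window start to 1
  Position 3 ('c'): window [1,3] length 3
  Position 4 ('b'): repeat (last at 1), move window start to 2
  Position 4 ('b'): window [2,4] length 3
  Position 5 ('h'): window [2,5] length 4 -- new best
  Position 6 ('h'): repeat (last at 5), move window start to 6
  Position 6 ('h'): window [6,6] length 1
  Position 7 ('a'): window [6,7] length 2
  Position 8 ('h'): repeat (last at 6), move window start to 7
  Position 8 ('h'): window [7,8] length 2
  Position 9 ('a'): repeat (last at 7), move window start to 8
  Position 9 ('a'): window [8,9] length 2
Longest substring with no repeats: "dcbh" with length 4

4


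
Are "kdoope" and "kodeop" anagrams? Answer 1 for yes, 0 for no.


Strings: "kdoope", "kodeop"
Sorted first:  dekoop
Sorted second: dekoop
Sorted forms match => anagrams

1


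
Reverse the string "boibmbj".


Input: boibmbj
Reading characters right to left:
  Position 6: 'j'
  Position 5: 'b'
  Position 4: 'm'
  Position 3: 'b'
  Position 2: 'i'
  Position 1: 'o'
  Position 0: 'b'
Reversed: jbmbiob

jbmbiob


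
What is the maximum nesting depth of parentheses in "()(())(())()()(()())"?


Input: "()(())(())()()(()())"
Tracking depth:
  Position 0 '(': depth becomes 1
  Position 1 ')': depth becomes 0
  Position 2 '(': depth becomes 1
  Position 3 '(': depth becomes 2
  Position 4 ')': depth becomes 1
  Position 5 ')': depth becomes 0
  Position 6 '(': depth becomes 1
  Position 7 '(': depth becomes 2
  Position 8 ')': depth becomes 1
  Position 9 ')': depth becomes 0
  Position 10 '(': depth becomes 1
  Position 11 ')': depth becomes 0
  Position 12 '(': depth becomes 1
  Position 13 ')': depth becomes 0
  Position 14 '(': depth becomes 1
  Position 15 '(': depth becomes 2
  Position 16 ')': depth becomes 1
  Position 17 '(': depth becomes 2
  Position 18 ')': depth becomes 1
  Position 19 ')': depth becomes 0
Maximum depth reached: 2

2


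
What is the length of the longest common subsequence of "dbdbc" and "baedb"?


LCS of "dbdbc" and "baedb"
DP table:
           b    a    e    d    b
      0    0    0    0    0    0
  d   0    0    0    0    1    1
  b   0    1    1    1    1    2
  d   0    1    1    1    2    2
  b   0    1    1    1    2    3
  c   0    1    1    1    2    3
LCS length = dp[5][5] = 3

3


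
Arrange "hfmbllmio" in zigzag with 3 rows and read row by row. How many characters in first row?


Zigzag "hfmbllmio" into 3 rows:
Placing characters:
  'h' => row 0
  'f' => row 1
  'm' => row 2
  'b' => row 1
  'l' => row 0
  'l' => row 1
  'm' => row 2
  'i' => row 1
  'o' => row 0
Rows:
  Row 0: "hlo"
  Row 1: "fbli"
  Row 2: "mm"
First row length: 3

3


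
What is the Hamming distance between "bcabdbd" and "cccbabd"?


Comparing "bcabdbd" and "cccbabd" position by position:
  Position 0: 'b' vs 'c' => differ
  Position 1: 'c' vs 'c' => same
  Position 2: 'a' vs 'c' => differ
  Position 3: 'b' vs 'b' => same
  Position 4: 'd' vs 'a' => differ
  Position 5: 'b' vs 'b' => same
  Position 6: 'd' vs 'd' => same
Total differences (Hamming distance): 3

3


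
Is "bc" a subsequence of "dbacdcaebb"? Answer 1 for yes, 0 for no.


Check if "bc" is a subsequence of "dbacdcaebb"
Greedy scan:
  Position 0 ('d'): no match needed
  Position 1 ('b'): matches sub[0] = 'b'
  Position 2 ('a'): no match needed
  Position 3 ('c'): matches sub[1] = 'c'
  Position 4 ('d'): no match needed
  Position 5 ('c'): no match needed
  Position 6 ('a'): no match needed
  Position 7 ('e'): no match needed
  Position 8 ('b'): no match needed
  Position 9 ('b'): no match needed
All 2 characters matched => is a subsequence

1


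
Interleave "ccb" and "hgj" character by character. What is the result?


Interleaving "ccb" and "hgj":
  Position 0: 'c' from first, 'h' from second => "ch"
  Position 1: 'c' from first, 'g' from second => "cg"
  Position 2: 'b' from first, 'j' from second => "bj"
Result: chcgbj

chcgbj


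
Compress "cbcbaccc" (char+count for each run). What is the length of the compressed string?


Input: cbcbaccc
Runs:
  'c' x 1 => "c1"
  'b' x 1 => "b1"
  'c' x 1 => "c1"
  'b' x 1 => "b1"
  'a' x 1 => "a1"
  'c' x 3 => "c3"
Compressed: "c1b1c1b1a1c3"
Compressed length: 12

12


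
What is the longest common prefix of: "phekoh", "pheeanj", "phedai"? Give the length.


Words: phekoh, pheeanj, phedai
  Position 0: all 'p' => match
  Position 1: all 'h' => match
  Position 2: all 'e' => match
  Position 3: ('k', 'e', 'd') => mismatch, stop
LCP = "phe" (length 3)

3


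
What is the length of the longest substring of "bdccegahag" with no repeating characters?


Input: "bdccegahag"
Sliding window (track last position of each char):
  Position 0 ('b'): window [0,0] length 1 -- new best
  Position 1 ('d'): window [0,1] length 2 -- new best
  Position 2 ('c'): window [0,2] length 3 -- new best
  Position 3 ('c'): repeat (last at 2), move window start to 3
  Position 3 ('c'): window [3,3] length 1
  Position 4 ('e'): window [3,4] length 2
  Position 5 ('g'): window [3,5] length 3
  Position 6 ('a'): window [3,6] length 4 -- new best
  Position 7 ('h'): window [3,7] length 5 -- new best
  Position 8 ('a'): repeat (last at 6), move window start to 7
  Position 8 ('a'): window [7,8] length 2
  Position 9 ('g'): window [7,9] length 3
Longest substring with no repeats: "cegah" with length 5

5


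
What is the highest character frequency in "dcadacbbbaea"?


Input: dcadacbbbaea
Character counts:
  'a': 4
  'b': 3
  'c': 2
  'd': 2
  'e': 1
Maximum frequency: 4

4


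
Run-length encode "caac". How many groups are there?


Input: caac
Scanning for consecutive runs:
  Group 1: 'c' x 1 (positions 0-0)
  Group 2: 'a' x 2 (positions 1-2)
  Group 3: 'c' x 1 (positions 3-3)
Total groups: 3

3


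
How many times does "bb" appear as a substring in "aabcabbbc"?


Searching for "bb" in "aabcabbbc"
Scanning each position:
  Position 0: "aa" => no
  Position 1: "ab" => no
  Position 2: "bc" => no
  Position 3: "ca" => no
  Position 4: "ab" => no
  Position 5: "bb" => MATCH
  Position 6: "bb" => MATCH
  Position 7: "bc" => no
Total occurrences: 2

2


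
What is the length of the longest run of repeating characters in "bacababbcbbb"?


Input: "bacababbcbbb"
Scanning for longest run:
  Position 1 ('a'): new char, reset run to 1
  Position 2 ('c'): new char, reset run to 1
  Position 3 ('a'): new char, reset run to 1
  Position 4 ('b'): new char, reset run to 1
  Position 5 ('a'): new char, reset run to 1
  Position 6 ('b'): new char, reset run to 1
  Position 7 ('b'): continues run of 'b', length=2
  Position 8 ('c'): new char, reset run to 1
  Position 9 ('b'): new char, reset run to 1
  Position 10 ('b'): continues run of 'b', length=2
  Position 11 ('b'): continues run of 'b', length=3
Longest run: 'b' with length 3

3


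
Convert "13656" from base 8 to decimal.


Input: "13656" in base 8
Positional expansion:
  Digit '1' (value 1) x 8^4 = 4096
  Digit '3' (value 3) x 8^3 = 1536
  Digit '6' (value 6) x 8^2 = 384
  Digit '5' (value 5) x 8^1 = 40
  Digit '6' (value 6) x 8^0 = 6
Sum = 6062

6062


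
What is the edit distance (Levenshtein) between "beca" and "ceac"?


Computing edit distance: "beca" -> "ceac"
DP table:
           c    e    a    c
      0    1    2    3    4
  b   1    1    2    3    4
  e   2    2    1    2    3
  c   3    2    2    2    2
  a   4    3    3    2    3
Edit distance = dp[4][4] = 3

3


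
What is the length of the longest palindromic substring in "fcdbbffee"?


Input: "fcdbbffee"
Checking substrings for palindromes:
  [3:5] "bb" (len 2) => palindrome
  [5:7] "ff" (len 2) => palindrome
  [7:9] "ee" (len 2) => palindrome
Longest palindromic substring: "bb" with length 2

2


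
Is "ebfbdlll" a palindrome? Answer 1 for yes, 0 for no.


Input: ebfbdlll
Reversed: llldbfbe
  Compare pos 0 ('e') with pos 7 ('l'): MISMATCH
  Compare pos 1 ('b') with pos 6 ('l'): MISMATCH
  Compare pos 2 ('f') with pos 5 ('l'): MISMATCH
  Compare pos 3 ('b') with pos 4 ('d'): MISMATCH
Result: not a palindrome

0


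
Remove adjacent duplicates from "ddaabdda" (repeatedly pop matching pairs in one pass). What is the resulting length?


Input: ddaabdda
Stack-based adjacent duplicate removal:
  Read 'd': push. Stack: d
  Read 'd': matches stack top 'd' => pop. Stack: (empty)
  Read 'a': push. Stack: a
  Read 'a': matches stack top 'a' => pop. Stack: (empty)
  Read 'b': push. Stack: b
  Read 'd': push. Stack: bd
  Read 'd': matches stack top 'd' => pop. Stack: b
  Read 'a': push. Stack: ba
Final stack: "ba" (length 2)

2


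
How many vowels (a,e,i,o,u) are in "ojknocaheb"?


Input: ojknocaheb
Checking each character:
  'o' at position 0: vowel (running total: 1)
  'j' at position 1: consonant
  'k' at position 2: consonant
  'n' at position 3: consonant
  'o' at position 4: vowel (running total: 2)
  'c' at position 5: consonant
  'a' at position 6: vowel (running total: 3)
  'h' at position 7: consonant
  'e' at position 8: vowel (running total: 4)
  'b' at position 9: consonant
Total vowels: 4

4


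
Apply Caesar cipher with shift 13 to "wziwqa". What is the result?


Caesar cipher: shift "wziwqa" by 13
  'w' (pos 22) + 13 = pos 9 = 'j'
  'z' (pos 25) + 13 = pos 12 = 'm'
  'i' (pos 8) + 13 = pos 21 = 'v'
  'w' (pos 22) + 13 = pos 9 = 'j'
  'q' (pos 16) + 13 = pos 3 = 'd'
  'a' (pos 0) + 13 = pos 13 = 'n'
Result: jmvjdn

jmvjdn


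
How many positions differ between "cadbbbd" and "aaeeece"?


Comparing "cadbbbd" and "aaeeece" position by position:
  Position 0: 'c' vs 'a' => DIFFER
  Position 1: 'a' vs 'a' => same
  Position 2: 'd' vs 'e' => DIFFER
  Position 3: 'b' vs 'e' => DIFFER
  Position 4: 'b' vs 'e' => DIFFER
  Position 5: 'b' vs 'c' => DIFFER
  Position 6: 'd' vs 'e' => DIFFER
Positions that differ: 6

6


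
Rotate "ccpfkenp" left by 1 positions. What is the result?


Input: "ccpfkenp", rotate left by 1
First 1 characters: "c"
Remaining characters: "cpfkenp"
Concatenate remaining + first: "cpfkenp" + "c" = "cpfkenpc"

cpfkenpc


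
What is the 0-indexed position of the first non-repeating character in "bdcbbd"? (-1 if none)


Input: bdcbbd
Character frequencies:
  'b': 3
  'c': 1
  'd': 2
Scanning left to right for freq == 1:
  Position 0 ('b'): freq=3, skip
  Position 1 ('d'): freq=2, skip
  Position 2 ('c'): unique! => answer = 2

2


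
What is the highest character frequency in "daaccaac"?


Input: daaccaac
Character counts:
  'a': 4
  'c': 3
  'd': 1
Maximum frequency: 4

4


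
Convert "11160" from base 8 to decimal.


Input: "11160" in base 8
Positional expansion:
  Digit '1' (value 1) x 8^4 = 4096
  Digit '1' (value 1) x 8^3 = 512
  Digit '1' (value 1) x 8^2 = 64
  Digit '6' (value 6) x 8^1 = 48
  Digit '0' (value 0) x 8^0 = 0
Sum = 4720

4720


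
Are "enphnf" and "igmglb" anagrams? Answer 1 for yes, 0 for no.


Strings: "enphnf", "igmglb"
Sorted first:  efhnnp
Sorted second: bggilm
Differ at position 0: 'e' vs 'b' => not anagrams

0


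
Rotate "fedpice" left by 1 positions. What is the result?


Input: "fedpice", rotate left by 1
First 1 characters: "f"
Remaining characters: "edpice"
Concatenate remaining + first: "edpice" + "f" = "edpicef"

edpicef


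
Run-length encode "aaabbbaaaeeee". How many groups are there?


Input: aaabbbaaaeeee
Scanning for consecutive runs:
  Group 1: 'a' x 3 (positions 0-2)
  Group 2: 'b' x 3 (positions 3-5)
  Group 3: 'a' x 3 (positions 6-8)
  Group 4: 'e' x 4 (positions 9-12)
Total groups: 4

4


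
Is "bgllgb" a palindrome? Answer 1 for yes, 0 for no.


Input: bgllgb
Reversed: bgllgb
  Compare pos 0 ('b') with pos 5 ('b'): match
  Compare pos 1 ('g') with pos 4 ('g'): match
  Compare pos 2 ('l') with pos 3 ('l'): match
Result: palindrome

1


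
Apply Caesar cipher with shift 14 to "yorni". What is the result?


Caesar cipher: shift "yorni" by 14
  'y' (pos 24) + 14 = pos 12 = 'm'
  'o' (pos 14) + 14 = pos 2 = 'c'
  'r' (pos 17) + 14 = pos 5 = 'f'
  'n' (pos 13) + 14 = pos 1 = 'b'
  'i' (pos 8) + 14 = pos 22 = 'w'
Result: mcfbw

mcfbw


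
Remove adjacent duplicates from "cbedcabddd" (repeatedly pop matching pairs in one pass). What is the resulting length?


Input: cbedcabddd
Stack-based adjacent duplicate removal:
  Read 'c': push. Stack: c
  Read 'b': push. Stack: cb
  Read 'e': push. Stack: cbe
  Read 'd': push. Stack: cbed
  Read 'c': push. Stack: cbedc
  Read 'a': push. Stack: cbedca
  Read 'b': push. Stack: cbedcab
  Read 'd': push. Stack: cbedcabd
  Read 'd': matches stack top 'd' => pop. Stack: cbedcab
  Read 'd': push. Stack: cbedcabd
Final stack: "cbedcabd" (length 8)

8


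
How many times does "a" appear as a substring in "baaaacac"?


Searching for "a" in "baaaacac"
Scanning each position:
  Position 0: "b" => no
  Position 1: "a" => MATCH
  Position 2: "a" => MATCH
  Position 3: "a" => MATCH
  Position 4: "a" => MATCH
  Position 5: "c" => no
  Position 6: "a" => MATCH
  Position 7: "c" => no
Total occurrences: 5

5


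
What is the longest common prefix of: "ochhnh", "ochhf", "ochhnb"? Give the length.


Words: ochhnh, ochhf, ochhnb
  Position 0: all 'o' => match
  Position 1: all 'c' => match
  Position 2: all 'h' => match
  Position 3: all 'h' => match
  Position 4: ('n', 'f', 'n') => mismatch, stop
LCP = "ochh" (length 4)

4


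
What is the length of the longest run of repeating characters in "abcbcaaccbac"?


Input: "abcbcaaccbac"
Scanning for longest run:
  Position 1 ('b'): new char, reset run to 1
  Position 2 ('c'): new char, reset run to 1
  Position 3 ('b'): new char, reset run to 1
  Position 4 ('c'): new char, reset run to 1
  Position 5 ('a'): new char, reset run to 1
  Position 6 ('a'): continues run of 'a', length=2
  Position 7 ('c'): new char, reset run to 1
  Position 8 ('c'): continues run of 'c', length=2
  Position 9 ('b'): new char, reset run to 1
  Position 10 ('a'): new char, reset run to 1
  Position 11 ('c'): new char, reset run to 1
Longest run: 'a' with length 2

2


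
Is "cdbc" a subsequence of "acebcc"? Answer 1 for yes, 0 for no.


Check if "cdbc" is a subsequence of "acebcc"
Greedy scan:
  Position 0 ('a'): no match needed
  Position 1 ('c'): matches sub[0] = 'c'
  Position 2 ('e'): no match needed
  Position 3 ('b'): no match needed
  Position 4 ('c'): no match needed
  Position 5 ('c'): no match needed
Only matched 1/4 characters => not a subsequence

0


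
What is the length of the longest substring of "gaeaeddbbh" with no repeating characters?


Input: "gaeaeddbbh"
Sliding window (track last position of each char):
  Position 0 ('g'): window [0,0] length 1 -- new best
  Position 1 ('a'): window [0,1] length 2 -- new best
  Position 2 ('e'): window [0,2] length 3 -- new best
  Position 3 ('a'): repeat (last at 1), move window start to 2
  Position 3 ('a'): window [2,3] length 2
  Position 4 ('e'): repeat (last at 2), move window start to 3
  Position 4 ('e'): window [3,4] length 2
  Position 5 ('d'): window [3,5] length 3
  Position 6 ('d'): repeat (last at 5), move window start to 6
  Position 6 ('d'): window [6,6] length 1
  Position 7 ('b'): window [6,7] length 2
  Position 8 ('b'): repeat (last at 7), move window start to 8
  Position 8 ('b'): window [8,8] length 1
  Position 9 ('h'): window [8,9] length 2
Longest substring with no repeats: "gae" with length 3

3


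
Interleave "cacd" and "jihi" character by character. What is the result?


Interleaving "cacd" and "jihi":
  Position 0: 'c' from first, 'j' from second => "cj"
  Position 1: 'a' from first, 'i' from second => "ai"
  Position 2: 'c' from first, 'h' from second => "ch"
  Position 3: 'd' from first, 'i' from second => "di"
Result: cjaichdi

cjaichdi


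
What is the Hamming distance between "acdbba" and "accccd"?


Comparing "acdbba" and "accccd" position by position:
  Position 0: 'a' vs 'a' => same
  Position 1: 'c' vs 'c' => same
  Position 2: 'd' vs 'c' => differ
  Position 3: 'b' vs 'c' => differ
  Position 4: 'b' vs 'c' => differ
  Position 5: 'a' vs 'd' => differ
Total differences (Hamming distance): 4

4


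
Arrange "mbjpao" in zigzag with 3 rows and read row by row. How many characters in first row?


Zigzag "mbjpao" into 3 rows:
Placing characters:
  'm' => row 0
  'b' => row 1
  'j' => row 2
  'p' => row 1
  'a' => row 0
  'o' => row 1
Rows:
  Row 0: "ma"
  Row 1: "bpo"
  Row 2: "j"
First row length: 2

2


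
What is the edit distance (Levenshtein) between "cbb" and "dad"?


Computing edit distance: "cbb" -> "dad"
DP table:
           d    a    d
      0    1    2    3
  c   1    1    2    3
  b   2    2    2    3
  b   3    3    3    3
Edit distance = dp[3][3] = 3

3


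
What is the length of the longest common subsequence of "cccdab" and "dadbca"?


LCS of "cccdab" and "dadbca"
DP table:
           d    a    d    b    c    a
      0    0    0    0    0    0    0
  c   0    0    0    0    0    1    1
  c   0    0    0    0    0    1    1
  c   0    0    0    0    0    1    1
  d   0    1    1    1    1    1    1
  a   0    1    2    2    2    2    2
  b   0    1    2    2    3    3    3
LCS length = dp[6][6] = 3

3


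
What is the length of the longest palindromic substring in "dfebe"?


Input: "dfebe"
Checking substrings for palindromes:
  [2:5] "ebe" (len 3) => palindrome
Longest palindromic substring: "ebe" with length 3

3


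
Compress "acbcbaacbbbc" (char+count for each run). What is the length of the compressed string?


Input: acbcbaacbbbc
Runs:
  'a' x 1 => "a1"
  'c' x 1 => "c1"
  'b' x 1 => "b1"
  'c' x 1 => "c1"
  'b' x 1 => "b1"
  'a' x 2 => "a2"
  'c' x 1 => "c1"
  'b' x 3 => "b3"
  'c' x 1 => "c1"
Compressed: "a1c1b1c1b1a2c1b3c1"
Compressed length: 18

18


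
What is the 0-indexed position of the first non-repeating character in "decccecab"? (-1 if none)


Input: decccecab
Character frequencies:
  'a': 1
  'b': 1
  'c': 4
  'd': 1
  'e': 2
Scanning left to right for freq == 1:
  Position 0 ('d'): unique! => answer = 0

0


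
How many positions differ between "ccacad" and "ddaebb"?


Comparing "ccacad" and "ddaebb" position by position:
  Position 0: 'c' vs 'd' => DIFFER
  Position 1: 'c' vs 'd' => DIFFER
  Position 2: 'a' vs 'a' => same
  Position 3: 'c' vs 'e' => DIFFER
  Position 4: 'a' vs 'b' => DIFFER
  Position 5: 'd' vs 'b' => DIFFER
Positions that differ: 5

5


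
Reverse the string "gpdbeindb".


Input: gpdbeindb
Reading characters right to left:
  Position 8: 'b'
  Position 7: 'd'
  Position 6: 'n'
  Position 5: 'i'
  Position 4: 'e'
  Position 3: 'b'
  Position 2: 'd'
  Position 1: 'p'
  Position 0: 'g'
Reversed: bdniebdpg

bdniebdpg


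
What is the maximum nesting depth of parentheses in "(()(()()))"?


Input: "(()(()()))"
Tracking depth:
  Position 0 '(': depth becomes 1
  Position 1 '(': depth becomes 2
  Position 2 ')': depth becomes 1
  Position 3 '(': depth becomes 2
  Position 4 '(': depth becomes 3
  Position 5 ')': depth becomes 2
  Position 6 '(': depth becomes 3
  Position 7 ')': depth becomes 2
  Position 8 ')': depth becomes 1
  Position 9 ')': depth becomes 0
Maximum depth reached: 3

3


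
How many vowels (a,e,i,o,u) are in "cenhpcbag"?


Input: cenhpcbag
Checking each character:
  'c' at position 0: consonant
  'e' at position 1: vowel (running total: 1)
  'n' at position 2: consonant
  'h' at position 3: consonant
  'p' at position 4: consonant
  'c' at position 5: consonant
  'b' at position 6: consonant
  'a' at position 7: vowel (running total: 2)
  'g' at position 8: consonant
Total vowels: 2

2


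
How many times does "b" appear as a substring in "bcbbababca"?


Searching for "b" in "bcbbababca"
Scanning each position:
  Position 0: "b" => MATCH
  Position 1: "c" => no
  Position 2: "b" => MATCH
  Position 3: "b" => MATCH
  Position 4: "a" => no
  Position 5: "b" => MATCH
  Position 6: "a" => no
  Position 7: "b" => MATCH
  Position 8: "c" => no
  Position 9: "a" => no
Total occurrences: 5

5
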